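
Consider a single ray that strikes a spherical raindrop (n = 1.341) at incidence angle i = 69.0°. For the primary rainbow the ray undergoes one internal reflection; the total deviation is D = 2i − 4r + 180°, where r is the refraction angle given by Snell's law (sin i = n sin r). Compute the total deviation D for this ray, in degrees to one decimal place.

141.5°

sin r = sin 69.0° / 1.341 = 0.9336/1.341 = 0.6962; r = 44.12°.
D = 2·69.0° − 4·44.12° + 180° = 138.00° − 176.49° + 180° = 141.51°.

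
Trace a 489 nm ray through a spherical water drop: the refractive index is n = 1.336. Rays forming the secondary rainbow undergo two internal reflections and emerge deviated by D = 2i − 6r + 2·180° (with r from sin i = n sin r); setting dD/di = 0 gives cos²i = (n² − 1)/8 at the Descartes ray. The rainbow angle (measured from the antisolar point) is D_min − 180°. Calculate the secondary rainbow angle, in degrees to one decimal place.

51.7°

cos²i = (1.78490 − 1)/8 = 0.09811; i = arccos(0.31323) = 71.746°.
sin r = sin 71.746°/1.336 = 0.71084; r = 45.303°.
D_min = 2·71.746° − 6·45.303° + 360° = 231.674°.
Rainbow angle = D_min − 180° = 51.674°.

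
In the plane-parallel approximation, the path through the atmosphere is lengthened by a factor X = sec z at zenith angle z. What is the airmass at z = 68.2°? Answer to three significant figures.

X = sec z = 1/cos 68.2° = 1/0.3714 = 2.6927.

2.69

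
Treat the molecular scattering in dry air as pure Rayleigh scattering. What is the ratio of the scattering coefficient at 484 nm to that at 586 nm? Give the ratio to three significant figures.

2.15

Rayleigh scattering ∝ λ⁻⁴, so the ratio of coefficients is the inverse fourth power of the wavelength ratio.
σ(484)/σ(586) = (586/484)⁴ = (1.2107)⁴ = 2.149.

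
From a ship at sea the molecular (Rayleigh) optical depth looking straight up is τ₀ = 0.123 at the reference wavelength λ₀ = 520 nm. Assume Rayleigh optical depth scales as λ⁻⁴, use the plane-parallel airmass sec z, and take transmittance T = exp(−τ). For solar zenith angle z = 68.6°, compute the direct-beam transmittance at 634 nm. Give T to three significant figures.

sec 68.6° = 2.7407.
τ = 0.123 × (520/634)⁴ × 2.7407 = 0.123 × 0.4525 × 2.7407 = 0.1526.
T = exp(−0.1526) = 0.8585.

0.859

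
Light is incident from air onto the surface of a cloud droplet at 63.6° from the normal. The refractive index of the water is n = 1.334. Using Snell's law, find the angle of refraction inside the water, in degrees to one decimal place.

42.2°

Snell: sin θ_r = sin θ_i / n = sin 63.6° / 1.334 = 0.8957 / 1.334 = 0.6714.
θ_r = arcsin(0.6714) = 42.18°.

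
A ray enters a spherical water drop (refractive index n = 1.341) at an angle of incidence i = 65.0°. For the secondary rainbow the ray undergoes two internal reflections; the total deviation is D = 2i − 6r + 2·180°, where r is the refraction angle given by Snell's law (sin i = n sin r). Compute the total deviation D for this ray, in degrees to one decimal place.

sin r = sin 65.0° / 1.341 = 0.9063/1.341 = 0.6758; r = 42.52°.
D = 2·65.0° − 6·42.52° + 2·180° = 130.00° − 255.12° + 360° = 234.88°.

234.9°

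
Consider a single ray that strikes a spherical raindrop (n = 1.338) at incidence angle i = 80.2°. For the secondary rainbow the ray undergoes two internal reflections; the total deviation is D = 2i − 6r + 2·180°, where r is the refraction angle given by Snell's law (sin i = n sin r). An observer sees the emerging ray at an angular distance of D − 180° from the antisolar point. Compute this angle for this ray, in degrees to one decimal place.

55.8°

sin r = sin 80.2° / 1.338 = 0.9854/1.338 = 0.7365; r = 47.43°.
D = 2·80.2° − 6·47.43° + 2·180° = 160.40° − 284.59° + 360° = 235.81°.
Angle from antisolar point = D − 180° = 55.81°.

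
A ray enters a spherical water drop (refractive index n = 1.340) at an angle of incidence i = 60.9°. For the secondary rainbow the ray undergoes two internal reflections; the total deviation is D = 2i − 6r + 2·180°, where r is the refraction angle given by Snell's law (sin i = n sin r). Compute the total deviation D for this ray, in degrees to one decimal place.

237.6°

sin r = sin 60.9° / 1.340 = 0.8738/1.340 = 0.6521; r = 40.70°.
D = 2·60.9° − 6·40.70° + 2·180° = 121.80° − 244.19° + 360° = 237.61°.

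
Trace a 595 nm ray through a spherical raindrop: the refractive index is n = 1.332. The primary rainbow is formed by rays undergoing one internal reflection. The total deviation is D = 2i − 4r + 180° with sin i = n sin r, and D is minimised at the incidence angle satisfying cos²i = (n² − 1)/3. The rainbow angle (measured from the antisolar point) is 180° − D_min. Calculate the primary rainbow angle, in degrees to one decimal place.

42.2°

cos²i = (1.77422 − 1)/3 = 0.25807; i = arccos(0.50801) = 59.469°.
sin r = sin 59.469°/1.332 = 0.64666; r = 40.290°.
D_min = 2·59.469° − 4·40.290° + 180° = 137.776°.
Rainbow angle = 180° − D_min = 42.224°.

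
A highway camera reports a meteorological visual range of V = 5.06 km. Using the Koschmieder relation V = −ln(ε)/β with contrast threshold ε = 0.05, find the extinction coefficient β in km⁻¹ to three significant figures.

β = −ln(0.05) / V = 2.996 / 5.06 = 0.5920 km⁻¹.

0.592 km⁻¹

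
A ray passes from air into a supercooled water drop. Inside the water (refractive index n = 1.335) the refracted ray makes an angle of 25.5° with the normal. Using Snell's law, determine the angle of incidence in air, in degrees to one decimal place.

Snell: sin θ_i = n · sin θ_r = 1.335 × sin 25.5° = 1.335 × 0.4305 = 0.5747.
θ_i = arcsin(0.5747) = 35.08°.

35.1°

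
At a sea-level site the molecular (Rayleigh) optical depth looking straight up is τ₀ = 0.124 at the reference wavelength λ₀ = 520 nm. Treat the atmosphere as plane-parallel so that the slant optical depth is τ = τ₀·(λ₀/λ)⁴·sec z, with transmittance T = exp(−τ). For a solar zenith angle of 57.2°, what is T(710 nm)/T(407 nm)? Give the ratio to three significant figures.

1.72

Airmass: sec 57.2° = 1.8460.
τ(710 nm) = 0.124 × (520/710)⁴ × 1.8460 = 0.124 × 0.2877 × 1.8460 = 0.0659.
τ(407 nm) = 0.124 × (520/407)⁴ × 1.8460 = 0.124 × 2.6646 × 1.8460 = 0.6099.
T(710)/T(407) = exp(τ_B − τ_A) = exp(0.5441) = 1.7230.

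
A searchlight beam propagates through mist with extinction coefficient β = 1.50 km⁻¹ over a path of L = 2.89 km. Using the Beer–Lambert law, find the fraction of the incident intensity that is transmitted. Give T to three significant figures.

τ = β·L = 1.50 × 2.89 = 4.3350.
T = exp(−4.3350) = 0.0131.

0.0131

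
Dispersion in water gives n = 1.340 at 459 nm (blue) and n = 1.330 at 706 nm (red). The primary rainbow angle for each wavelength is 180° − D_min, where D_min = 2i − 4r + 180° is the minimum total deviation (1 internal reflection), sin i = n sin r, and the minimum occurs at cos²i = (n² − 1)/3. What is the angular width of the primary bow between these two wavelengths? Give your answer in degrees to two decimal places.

1.45°

At 459 nm (n = 1.340): cos²i = 0.26520 → i = 59.004°, r = 39.770°, D_min = 138.929°, rainbow angle = 41.071°.
At 706 nm (n = 1.330): cos²i = 0.25630 → i = 59.585°, r = 40.422°, D_min = 137.484°, rainbow angle = 42.516°.
Angular width = |41.071° − 42.516°| = 1.445°.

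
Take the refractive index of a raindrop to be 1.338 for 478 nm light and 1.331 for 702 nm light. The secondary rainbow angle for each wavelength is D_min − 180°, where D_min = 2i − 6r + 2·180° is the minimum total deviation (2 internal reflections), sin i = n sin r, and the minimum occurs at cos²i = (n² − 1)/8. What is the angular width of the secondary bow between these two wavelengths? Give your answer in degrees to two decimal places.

1.83°

At 478 nm (n = 1.338): cos²i = 0.09878 → i = 71.682°, r = 45.195°, D_min = 232.193°, rainbow angle = 52.193°.
At 702 nm (n = 1.331): cos²i = 0.09645 → i = 71.907°, r = 45.575°, D_min = 230.365°, rainbow angle = 50.365°.
Angular width = |52.193° − 50.365°| = 1.828°.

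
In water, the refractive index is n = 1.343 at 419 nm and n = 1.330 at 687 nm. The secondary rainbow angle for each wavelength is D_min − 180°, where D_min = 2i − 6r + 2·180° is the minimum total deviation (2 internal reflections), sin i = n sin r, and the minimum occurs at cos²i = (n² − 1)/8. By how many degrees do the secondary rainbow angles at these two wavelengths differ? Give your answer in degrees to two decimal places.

At 419 nm (n = 1.343): cos²i = 0.10046 → i = 71.522°, r = 44.928°, D_min = 233.478°, rainbow angle = 53.478°.
At 687 nm (n = 1.330): cos²i = 0.09611 → i = 71.940°, r = 45.630°, D_min = 230.101°, rainbow angle = 50.101°.
Angular width = |53.478° − 50.101°| = 3.377°.

3.38°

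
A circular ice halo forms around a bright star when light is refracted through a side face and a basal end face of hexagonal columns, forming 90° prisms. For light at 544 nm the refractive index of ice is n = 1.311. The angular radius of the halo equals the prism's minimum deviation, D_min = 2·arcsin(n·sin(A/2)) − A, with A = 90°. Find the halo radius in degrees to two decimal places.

45.95°

n·sin(A/2) = 1.311 × sin 45° = 1.311 × 0.7071 = 0.9270.
D_min = 2·arcsin(0.9270) − 90° = 2 × 67.974° − 90° = 45.949°.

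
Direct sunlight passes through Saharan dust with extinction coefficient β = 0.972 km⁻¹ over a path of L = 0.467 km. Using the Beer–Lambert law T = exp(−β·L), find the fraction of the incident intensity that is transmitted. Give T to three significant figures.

τ = β·L = 0.972 × 0.467 = 0.4539.
T = exp(−0.4539) = 0.6351.

0.635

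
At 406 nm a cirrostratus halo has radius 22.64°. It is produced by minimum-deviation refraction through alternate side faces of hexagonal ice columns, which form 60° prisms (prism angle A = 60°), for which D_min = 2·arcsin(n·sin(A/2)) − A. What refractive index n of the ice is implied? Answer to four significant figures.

1.321

Rearranging: n = sin((D_min + A)/2) / sin(A/2).
(D_min + A)/2 = (22.64° + 60°)/2 = 41.320°.
n = sin 41.320° / sin 30° = 0.6603 / 0.5000 = 1.3205.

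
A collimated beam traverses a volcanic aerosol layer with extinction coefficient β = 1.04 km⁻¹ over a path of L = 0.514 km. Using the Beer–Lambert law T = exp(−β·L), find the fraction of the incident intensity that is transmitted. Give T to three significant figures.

τ = β·L = 1.04 × 0.514 = 0.5346.
T = exp(−0.5346) = 0.5859.

0.586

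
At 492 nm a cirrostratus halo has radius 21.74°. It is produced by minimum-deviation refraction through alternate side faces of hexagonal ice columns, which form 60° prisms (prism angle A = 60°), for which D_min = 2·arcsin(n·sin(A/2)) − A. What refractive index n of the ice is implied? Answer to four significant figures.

1.309

Rearranging: n = sin((D_min + A)/2) / sin(A/2).
(D_min + A)/2 = (21.74° + 60°)/2 = 40.870°.
n = sin 40.870° / sin 30° = 0.6543 / 0.5000 = 1.3087.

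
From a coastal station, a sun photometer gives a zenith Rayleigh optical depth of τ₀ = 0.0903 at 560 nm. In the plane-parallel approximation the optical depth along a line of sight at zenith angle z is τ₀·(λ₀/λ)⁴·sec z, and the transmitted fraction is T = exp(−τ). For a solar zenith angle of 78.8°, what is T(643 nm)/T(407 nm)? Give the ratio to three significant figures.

Airmass: sec 78.8° = 5.1484.
τ(643 nm) = 0.0903 × (560/643)⁴ × 5.1484 = 0.0903 × 0.5753 × 5.1484 = 0.2675.
τ(407 nm) = 0.0903 × (560/407)⁴ × 5.1484 = 0.0903 × 3.5841 × 5.1484 = 1.6662.
T(643)/T(407) = exp(τ_B − τ_A) = exp(1.3988) = 4.0502.

4.05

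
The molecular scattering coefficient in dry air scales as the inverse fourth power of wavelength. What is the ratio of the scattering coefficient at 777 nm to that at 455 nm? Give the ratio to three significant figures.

Rayleigh scattering ∝ λ⁻⁴, so the ratio of coefficients is the inverse fourth power of the wavelength ratio.
σ(777)/σ(455) = (455/777)⁴ = (0.5856)⁴ = 0.1176.

0.118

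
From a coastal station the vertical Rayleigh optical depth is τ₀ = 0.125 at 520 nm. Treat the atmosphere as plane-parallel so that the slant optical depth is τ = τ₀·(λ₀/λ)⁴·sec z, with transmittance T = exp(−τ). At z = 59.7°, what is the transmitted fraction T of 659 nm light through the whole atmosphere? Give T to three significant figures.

0.908

sec 59.7° = 1.9821.
τ = 0.125 × (520/659)⁴ × 1.9821 = 0.125 × 0.3877 × 1.9821 = 0.0960.
T = exp(−0.0960) = 0.9084.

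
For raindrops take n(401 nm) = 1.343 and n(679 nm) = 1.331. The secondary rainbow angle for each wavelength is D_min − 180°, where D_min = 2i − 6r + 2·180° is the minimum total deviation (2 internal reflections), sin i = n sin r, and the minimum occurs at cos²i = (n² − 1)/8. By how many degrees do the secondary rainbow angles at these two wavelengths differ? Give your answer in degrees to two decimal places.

3.11°

At 401 nm (n = 1.343): cos²i = 0.10046 → i = 71.522°, r = 44.928°, D_min = 233.478°, rainbow angle = 53.478°.
At 679 nm (n = 1.331): cos²i = 0.09645 → i = 71.907°, r = 45.575°, D_min = 230.365°, rainbow angle = 50.365°.
Angular width = |53.478° − 50.365°| = 3.113°.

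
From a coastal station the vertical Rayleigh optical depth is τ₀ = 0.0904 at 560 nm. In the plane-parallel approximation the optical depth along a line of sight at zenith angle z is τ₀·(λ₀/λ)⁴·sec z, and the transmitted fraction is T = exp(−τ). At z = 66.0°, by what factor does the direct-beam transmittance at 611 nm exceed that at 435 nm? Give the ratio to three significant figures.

1.57

Airmass: sec 66.0° = 2.4586.
τ(611 nm) = 0.0904 × (560/611)⁴ × 2.4586 = 0.0904 × 0.7056 × 2.4586 = 0.1568.
τ(435 nm) = 0.0904 × (560/435)⁴ × 2.4586 = 0.0904 × 2.7466 × 2.4586 = 0.6105.
T(611)/T(435) = exp(τ_B − τ_A) = exp(0.4536) = 1.5740.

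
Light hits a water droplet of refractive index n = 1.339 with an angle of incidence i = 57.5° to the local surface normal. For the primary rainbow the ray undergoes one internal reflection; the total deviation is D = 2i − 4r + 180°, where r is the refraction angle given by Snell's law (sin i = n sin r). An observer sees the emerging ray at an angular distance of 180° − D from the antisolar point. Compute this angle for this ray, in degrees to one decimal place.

41.2°

sin r = sin 57.5° / 1.339 = 0.8434/1.339 = 0.6299; r = 39.04°.
D = 2·57.5° − 4·39.04° + 180° = 115.00° − 156.16° + 180° = 138.84°.
Angle from antisolar point = 180° − D = 41.16°.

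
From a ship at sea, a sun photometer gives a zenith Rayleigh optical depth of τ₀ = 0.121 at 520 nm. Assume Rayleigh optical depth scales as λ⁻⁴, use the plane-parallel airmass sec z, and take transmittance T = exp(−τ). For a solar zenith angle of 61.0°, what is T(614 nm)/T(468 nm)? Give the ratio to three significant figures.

1.29

Airmass: sec 61.0° = 2.0627.
τ(614 nm) = 0.121 × (520/614)⁴ × 2.0627 = 0.121 × 0.5144 × 2.0627 = 0.1284.
τ(468 nm) = 0.121 × (520/468)⁴ × 2.0627 = 0.121 × 1.5242 × 2.0627 = 0.3804.
T(614)/T(468) = exp(τ_B − τ_A) = exp(0.2520) = 1.2866.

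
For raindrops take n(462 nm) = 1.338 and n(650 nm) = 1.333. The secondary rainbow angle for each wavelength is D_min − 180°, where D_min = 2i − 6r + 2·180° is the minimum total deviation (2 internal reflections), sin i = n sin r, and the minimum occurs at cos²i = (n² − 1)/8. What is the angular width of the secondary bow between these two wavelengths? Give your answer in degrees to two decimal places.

At 462 nm (n = 1.338): cos²i = 0.09878 → i = 71.682°, r = 45.195°, D_min = 232.193°, rainbow angle = 52.193°.
At 650 nm (n = 1.333): cos²i = 0.09711 → i = 71.843°, r = 45.466°, D_min = 230.891°, rainbow angle = 50.891°.
Angular width = |52.193° − 50.891°| = 1.302°.

1.30°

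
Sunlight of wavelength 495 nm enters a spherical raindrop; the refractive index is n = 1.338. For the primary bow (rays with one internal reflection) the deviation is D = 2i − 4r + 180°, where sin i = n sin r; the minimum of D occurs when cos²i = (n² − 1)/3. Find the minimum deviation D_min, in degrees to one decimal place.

cos²i = (1.79024 − 1)/3 = 0.26341; i = arccos(0.51324) = 59.120°.
sin r = sin 59.120°/1.338 = 0.64144; r = 39.899°.
D_min = 2·59.120° − 4·39.899° + 180° = 138.643°.

138.6°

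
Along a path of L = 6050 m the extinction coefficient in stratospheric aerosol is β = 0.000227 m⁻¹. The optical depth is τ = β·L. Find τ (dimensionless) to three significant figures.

1.37

τ = β·L = 0.000227 × 6050 = 1.3733.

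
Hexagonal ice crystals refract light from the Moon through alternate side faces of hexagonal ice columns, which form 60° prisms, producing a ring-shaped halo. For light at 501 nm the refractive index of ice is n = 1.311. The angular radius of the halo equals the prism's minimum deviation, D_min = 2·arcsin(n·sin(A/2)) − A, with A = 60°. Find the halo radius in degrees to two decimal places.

21.92°

n·sin(A/2) = 1.311 × sin 30° = 1.311 × 0.5000 = 0.6555.
D_min = 2·arcsin(0.6555) − 60° = 2 × 40.958° − 60° = 21.915°.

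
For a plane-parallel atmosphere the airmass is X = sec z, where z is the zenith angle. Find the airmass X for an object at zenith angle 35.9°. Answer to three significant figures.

1.23

X = sec z = 1/cos 35.9° = 1/0.8100 = 1.2345.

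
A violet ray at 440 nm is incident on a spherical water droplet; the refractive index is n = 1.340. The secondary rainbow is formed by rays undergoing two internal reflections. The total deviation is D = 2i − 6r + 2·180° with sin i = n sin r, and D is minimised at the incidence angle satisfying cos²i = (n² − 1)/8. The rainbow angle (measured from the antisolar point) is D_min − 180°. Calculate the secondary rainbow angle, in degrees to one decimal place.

52.7°

cos²i = (1.79560 − 1)/8 = 0.09945; i = arccos(0.31536) = 71.618°.
sin r = sin 71.618°/1.340 = 0.70819; r = 45.088°.
D_min = 2·71.618° − 6·45.088° + 360° = 232.709°.
Rainbow angle = D_min − 180° = 52.709°.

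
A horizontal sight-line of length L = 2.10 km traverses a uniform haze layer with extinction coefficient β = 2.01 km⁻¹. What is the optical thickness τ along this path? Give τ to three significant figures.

4.22

τ = β·L = 2.01 × 2.10 = 4.2210.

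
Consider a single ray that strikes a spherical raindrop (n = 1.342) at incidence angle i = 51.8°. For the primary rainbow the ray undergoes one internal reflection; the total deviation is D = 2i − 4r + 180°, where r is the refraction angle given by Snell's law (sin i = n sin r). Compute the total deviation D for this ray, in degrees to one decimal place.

sin r = sin 51.8° / 1.342 = 0.7859/1.342 = 0.5856; r = 35.84°.
D = 2·51.8° − 4·35.84° + 180° = 103.60° − 143.38° + 180° = 140.22°.

140.2°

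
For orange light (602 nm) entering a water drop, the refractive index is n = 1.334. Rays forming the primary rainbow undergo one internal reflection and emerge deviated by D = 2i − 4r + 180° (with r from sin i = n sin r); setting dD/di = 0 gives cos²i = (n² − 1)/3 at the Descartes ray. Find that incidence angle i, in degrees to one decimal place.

59.4°

cos²i = (1.334² − 1)/3 = (1.77956 − 1)/3 = 0.25985.
cos i = 0.50976, so i = 59.352°.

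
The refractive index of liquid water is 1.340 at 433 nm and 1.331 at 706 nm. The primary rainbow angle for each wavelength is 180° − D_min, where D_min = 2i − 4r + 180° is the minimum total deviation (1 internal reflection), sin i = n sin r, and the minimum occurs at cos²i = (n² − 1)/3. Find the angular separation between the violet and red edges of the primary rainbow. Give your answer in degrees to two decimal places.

1.30°

At 433 nm (n = 1.340): cos²i = 0.26520 → i = 59.004°, r = 39.770°, D_min = 138.929°, rainbow angle = 41.071°.
At 706 nm (n = 1.331): cos²i = 0.25719 → i = 59.527°, r = 40.356°, D_min = 137.630°, rainbow angle = 42.370°.
Angular width = |41.071° − 42.370°| = 1.299°.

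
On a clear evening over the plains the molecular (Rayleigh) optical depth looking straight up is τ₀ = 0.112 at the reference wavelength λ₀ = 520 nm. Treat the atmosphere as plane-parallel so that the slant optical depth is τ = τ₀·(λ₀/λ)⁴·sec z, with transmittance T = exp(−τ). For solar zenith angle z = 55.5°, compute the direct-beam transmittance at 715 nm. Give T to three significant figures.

0.946

sec 55.5° = 1.7655.
τ = 0.112 × (520/715)⁴ × 1.7655 = 0.112 × 0.2798 × 1.7655 = 0.0553.
T = exp(−0.0553) = 0.9462.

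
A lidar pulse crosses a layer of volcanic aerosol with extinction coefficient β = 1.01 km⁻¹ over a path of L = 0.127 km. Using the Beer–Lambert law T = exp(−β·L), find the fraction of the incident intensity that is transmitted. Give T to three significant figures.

τ = β·L = 1.01 × 0.127 = 0.1283.
T = exp(−0.1283) = 0.8796.

0.880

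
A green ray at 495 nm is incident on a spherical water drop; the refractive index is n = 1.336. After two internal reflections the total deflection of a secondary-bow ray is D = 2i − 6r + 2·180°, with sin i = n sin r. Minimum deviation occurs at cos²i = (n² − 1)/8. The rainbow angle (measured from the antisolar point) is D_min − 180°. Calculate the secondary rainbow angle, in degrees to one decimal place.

51.7°

cos²i = (1.78490 − 1)/8 = 0.09811; i = arccos(0.31323) = 71.746°.
sin r = sin 71.746°/1.336 = 0.71084; r = 45.303°.
D_min = 2·71.746° − 6·45.303° + 360° = 231.674°.
Rainbow angle = D_min − 180° = 51.674°.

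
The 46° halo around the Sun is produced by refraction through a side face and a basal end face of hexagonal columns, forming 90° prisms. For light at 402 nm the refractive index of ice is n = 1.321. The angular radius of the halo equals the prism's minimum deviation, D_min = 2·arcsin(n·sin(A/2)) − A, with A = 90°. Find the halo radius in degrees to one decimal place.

48.2°

n·sin(A/2) = 1.321 × sin 45° = 1.321 × 0.7071 = 0.9341.
D_min = 2·arcsin(0.9341) − 90° = 2 × 69.081° − 90° = 48.163°.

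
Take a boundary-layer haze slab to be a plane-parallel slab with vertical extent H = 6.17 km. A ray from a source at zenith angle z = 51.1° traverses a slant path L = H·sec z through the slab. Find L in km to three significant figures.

sec z = 1/cos 51.1° = 1.5925.
L = 6.17 × 1.5925 = 9.825 km.

9.83 km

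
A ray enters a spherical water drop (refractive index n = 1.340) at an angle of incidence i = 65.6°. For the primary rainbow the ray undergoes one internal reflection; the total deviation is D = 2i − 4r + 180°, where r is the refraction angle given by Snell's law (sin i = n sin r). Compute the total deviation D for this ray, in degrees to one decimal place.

139.9°

sin r = sin 65.6° / 1.340 = 0.9107/1.340 = 0.6796; r = 42.81°.
D = 2·65.6° − 4·42.81° + 180° = 131.20° − 171.25° + 180° = 139.95°.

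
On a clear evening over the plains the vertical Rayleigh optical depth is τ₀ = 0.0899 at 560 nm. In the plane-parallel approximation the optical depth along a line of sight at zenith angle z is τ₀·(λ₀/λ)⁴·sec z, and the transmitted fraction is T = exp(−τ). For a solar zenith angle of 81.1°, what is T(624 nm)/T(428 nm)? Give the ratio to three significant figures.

Airmass: sec 81.1° = 6.4637.
τ(624 nm) = 0.0899 × (560/624)⁴ × 6.4637 = 0.0899 × 0.6487 × 6.4637 = 0.3769.
τ(428 nm) = 0.0899 × (560/428)⁴ × 6.4637 = 0.0899 × 2.9307 × 6.4637 = 1.7030.
T(624)/T(428) = exp(τ_B − τ_A) = exp(1.3261) = 3.7663.

3.77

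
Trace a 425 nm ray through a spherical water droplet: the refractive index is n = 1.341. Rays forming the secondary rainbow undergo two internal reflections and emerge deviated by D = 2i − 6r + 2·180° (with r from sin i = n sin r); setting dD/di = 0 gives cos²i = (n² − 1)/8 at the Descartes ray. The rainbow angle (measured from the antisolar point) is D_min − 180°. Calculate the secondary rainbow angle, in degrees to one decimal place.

53.0°

cos²i = (1.79828 − 1)/8 = 0.09979; i = arccos(0.31589) = 71.586°.
sin r = sin 71.586°/1.341 = 0.70753; r = 45.034°.
D_min = 2·71.586° − 6·45.034° + 360° = 232.966°.
Rainbow angle = D_min − 180° = 52.966°.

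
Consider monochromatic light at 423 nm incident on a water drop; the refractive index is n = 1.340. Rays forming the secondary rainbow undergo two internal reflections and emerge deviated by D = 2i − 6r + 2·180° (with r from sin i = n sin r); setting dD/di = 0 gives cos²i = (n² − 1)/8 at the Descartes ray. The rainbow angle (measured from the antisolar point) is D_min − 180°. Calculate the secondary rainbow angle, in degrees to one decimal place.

cos²i = (1.79560 − 1)/8 = 0.09945; i = arccos(0.31536) = 71.618°.
sin r = sin 71.618°/1.340 = 0.70819; r = 45.088°.
D_min = 2·71.618° − 6·45.088° + 360° = 232.709°.
Rainbow angle = D_min − 180° = 52.709°.

52.7°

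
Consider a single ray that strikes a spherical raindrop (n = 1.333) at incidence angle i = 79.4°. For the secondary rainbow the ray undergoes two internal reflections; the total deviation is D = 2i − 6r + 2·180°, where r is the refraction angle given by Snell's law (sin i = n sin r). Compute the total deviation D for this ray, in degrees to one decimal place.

233.7°

sin r = sin 79.4° / 1.333 = 0.9829/1.333 = 0.7374; r = 47.51°.
D = 2·79.4° − 6·47.51° + 2·180° = 158.80° − 285.06° + 360° = 233.74°.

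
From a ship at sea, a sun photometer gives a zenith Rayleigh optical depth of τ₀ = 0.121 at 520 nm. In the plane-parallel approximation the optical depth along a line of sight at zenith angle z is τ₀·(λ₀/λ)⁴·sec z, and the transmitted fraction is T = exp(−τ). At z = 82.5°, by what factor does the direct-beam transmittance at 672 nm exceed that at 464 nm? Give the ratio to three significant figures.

Airmass: sec 82.5° = 7.6613.
τ(672 nm) = 0.121 × (520/672)⁴ × 7.6613 = 0.121 × 0.3585 × 7.6613 = 0.3324.
τ(464 nm) = 0.121 × (520/464)⁴ × 7.6613 = 0.121 × 1.5774 × 7.6613 = 1.4623.
T(672)/T(464) = exp(τ_B − τ_A) = exp(1.1299) = 3.0954.

3.10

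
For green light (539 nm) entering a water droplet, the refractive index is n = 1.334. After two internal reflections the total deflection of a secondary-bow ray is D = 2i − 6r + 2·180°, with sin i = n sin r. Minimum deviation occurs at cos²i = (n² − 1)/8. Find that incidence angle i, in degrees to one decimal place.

cos²i = (1.334² − 1)/8 = (1.77956 − 1)/8 = 0.09744.
cos i = 0.31216, so i = 71.810°.

71.8°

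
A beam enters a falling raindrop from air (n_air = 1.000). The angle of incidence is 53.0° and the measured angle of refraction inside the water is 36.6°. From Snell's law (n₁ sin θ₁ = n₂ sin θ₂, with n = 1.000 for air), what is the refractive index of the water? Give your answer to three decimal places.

1.339

n = sin θ_i / sin θ_r = sin 53.0° / sin 36.6° = 0.7986 / 0.5962 = 1.3395.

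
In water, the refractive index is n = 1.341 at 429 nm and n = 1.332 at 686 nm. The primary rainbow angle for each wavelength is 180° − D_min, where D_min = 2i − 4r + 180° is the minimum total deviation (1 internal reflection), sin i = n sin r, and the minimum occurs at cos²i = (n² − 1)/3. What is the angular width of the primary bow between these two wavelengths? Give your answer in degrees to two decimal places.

At 429 nm (n = 1.341): cos²i = 0.26609 → i = 58.946°, r = 39.705°, D_min = 139.071°, rainbow angle = 40.929°.
At 686 nm (n = 1.332): cos²i = 0.25807 → i = 59.469°, r = 40.290°, D_min = 137.776°, rainbow angle = 42.224°.
Angular width = |40.929° − 42.224°| = 1.295°.

1.29°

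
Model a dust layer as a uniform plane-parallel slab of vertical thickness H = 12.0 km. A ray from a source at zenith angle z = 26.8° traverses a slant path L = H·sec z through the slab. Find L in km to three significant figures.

13.4 km

sec z = 1/cos 26.8° = 1.1203.
L = 12.0 × 1.1203 = 13.444 km.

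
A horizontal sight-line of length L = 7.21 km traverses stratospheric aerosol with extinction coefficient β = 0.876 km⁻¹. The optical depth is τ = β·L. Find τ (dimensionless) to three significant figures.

τ = β·L = 0.876 × 7.21 = 6.3160.

6.32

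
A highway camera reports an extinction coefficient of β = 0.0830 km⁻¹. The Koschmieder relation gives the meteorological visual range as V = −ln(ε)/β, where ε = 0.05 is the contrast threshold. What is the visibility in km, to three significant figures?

36.1 km

V = −ln(0.05) / 0.0830 = 2.996 / 0.0830 = 36.0932 km.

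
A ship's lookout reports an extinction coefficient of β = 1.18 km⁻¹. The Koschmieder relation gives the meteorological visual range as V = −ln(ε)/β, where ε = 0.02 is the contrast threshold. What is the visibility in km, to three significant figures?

V = −ln(0.02) / 1.18 = 3.912 / 1.18 = 3.3153 km.

3.32 km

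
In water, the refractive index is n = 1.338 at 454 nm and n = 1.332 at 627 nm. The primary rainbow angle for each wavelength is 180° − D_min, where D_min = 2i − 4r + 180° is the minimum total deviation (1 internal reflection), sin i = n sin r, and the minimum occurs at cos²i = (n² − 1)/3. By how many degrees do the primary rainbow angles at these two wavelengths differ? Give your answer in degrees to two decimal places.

0.87°

At 454 nm (n = 1.338): cos²i = 0.26341 → i = 59.120°, r = 39.899°, D_min = 138.643°, rainbow angle = 41.357°.
At 627 nm (n = 1.332): cos²i = 0.25807 → i = 59.469°, r = 40.290°, D_min = 137.776°, rainbow angle = 42.224°.
Angular width = |41.357° − 42.224°| = 0.867°.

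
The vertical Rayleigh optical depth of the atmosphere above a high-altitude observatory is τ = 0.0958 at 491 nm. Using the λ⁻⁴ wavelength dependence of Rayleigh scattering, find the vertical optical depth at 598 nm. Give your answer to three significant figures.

τ(598 nm) = τ(491 nm) × (491/598)⁴ = 0.0958 × (0.8211)⁴ = 0.0958 × 0.4545 = 0.0435.

0.0435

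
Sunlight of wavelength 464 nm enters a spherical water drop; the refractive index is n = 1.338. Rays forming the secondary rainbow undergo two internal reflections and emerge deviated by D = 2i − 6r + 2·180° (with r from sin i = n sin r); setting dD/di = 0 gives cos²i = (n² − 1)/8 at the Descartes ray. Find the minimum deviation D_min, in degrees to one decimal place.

232.2°

cos²i = (1.79024 − 1)/8 = 0.09878; i = arccos(0.31429) = 71.682°.
sin r = sin 71.682°/1.338 = 0.70951; r = 45.195°.
D_min = 2·71.682° − 6·45.195° + 360° = 232.193°.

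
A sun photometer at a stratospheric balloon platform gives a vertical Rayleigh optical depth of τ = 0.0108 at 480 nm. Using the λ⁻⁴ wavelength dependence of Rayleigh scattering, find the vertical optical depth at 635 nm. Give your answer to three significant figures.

0.00353

τ(635 nm) = τ(480 nm) × (480/635)⁴ = 0.0108 × (0.7559)⁴ = 0.0108 × 0.3265 = 0.0035.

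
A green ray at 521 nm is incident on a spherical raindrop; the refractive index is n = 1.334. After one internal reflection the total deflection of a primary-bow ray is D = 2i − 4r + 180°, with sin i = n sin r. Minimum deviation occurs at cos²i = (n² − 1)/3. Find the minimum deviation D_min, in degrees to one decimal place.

138.1°

cos²i = (1.77956 − 1)/3 = 0.25985; i = arccos(0.50976) = 59.352°.
sin r = sin 59.352°/1.334 = 0.64492; r = 40.159°.
D_min = 2·59.352° − 4·40.159° + 180° = 138.067°.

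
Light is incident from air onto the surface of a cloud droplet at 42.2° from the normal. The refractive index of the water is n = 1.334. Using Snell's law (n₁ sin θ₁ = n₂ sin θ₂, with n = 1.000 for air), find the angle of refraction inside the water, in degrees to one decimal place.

30.2°

Snell: sin θ_r = sin θ_i / n = sin 42.2° / 1.334 = 0.6717 / 1.334 = 0.5035.
θ_r = arcsin(0.5035) = 30.23°.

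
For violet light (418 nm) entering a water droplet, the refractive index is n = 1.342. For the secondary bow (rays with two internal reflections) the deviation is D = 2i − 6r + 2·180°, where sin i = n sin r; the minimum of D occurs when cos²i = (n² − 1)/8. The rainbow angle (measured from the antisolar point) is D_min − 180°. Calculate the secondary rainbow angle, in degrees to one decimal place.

cos²i = (1.80096 − 1)/8 = 0.10012; i = arccos(0.31642) = 71.554°.
sin r = sin 71.554°/1.342 = 0.70687; r = 44.981°.
D_min = 2·71.554° − 6·44.981° + 360° = 233.222°.
Rainbow angle = D_min − 180° = 53.222°.

53.2°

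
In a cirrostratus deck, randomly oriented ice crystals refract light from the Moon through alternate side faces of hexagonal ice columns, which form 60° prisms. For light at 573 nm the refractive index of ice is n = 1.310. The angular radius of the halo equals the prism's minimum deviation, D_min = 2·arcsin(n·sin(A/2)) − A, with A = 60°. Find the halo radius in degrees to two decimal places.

21.84°

n·sin(A/2) = 1.310 × sin 30° = 1.310 × 0.5000 = 0.6550.
D_min = 2·arcsin(0.6550) − 60° = 2 × 40.920° − 60° = 21.839°.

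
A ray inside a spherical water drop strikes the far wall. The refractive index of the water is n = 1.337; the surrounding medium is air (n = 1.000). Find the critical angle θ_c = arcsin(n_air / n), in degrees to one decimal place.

48.4°

sin θ_c = n_air / n = 1.000 / 1.337 = 0.7479.
θ_c = arcsin(0.7479) = 48.41°.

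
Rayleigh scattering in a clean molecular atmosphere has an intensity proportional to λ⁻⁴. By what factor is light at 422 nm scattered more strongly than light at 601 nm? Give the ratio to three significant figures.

4.11

Rayleigh scattering ∝ λ⁻⁴, so the ratio of coefficients is the inverse fourth power of the wavelength ratio.
σ(422)/σ(601) = (601/422)⁴ = (1.4242)⁴ = 4.114.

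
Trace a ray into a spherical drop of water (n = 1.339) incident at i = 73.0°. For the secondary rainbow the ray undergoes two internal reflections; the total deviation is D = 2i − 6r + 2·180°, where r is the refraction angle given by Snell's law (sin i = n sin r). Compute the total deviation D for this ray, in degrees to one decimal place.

232.5°

sin r = sin 73.0° / 1.339 = 0.9563/1.339 = 0.7142; r = 45.58°.
D = 2·73.0° − 6·45.58° + 2·180° = 146.00° − 273.46° + 360° = 232.54°.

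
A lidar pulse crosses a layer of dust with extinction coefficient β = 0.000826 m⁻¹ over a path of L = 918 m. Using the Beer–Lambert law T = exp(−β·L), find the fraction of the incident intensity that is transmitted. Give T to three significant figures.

τ = β·L = 0.000826 × 918 = 0.7583.
T = exp(−0.7583) = 0.4685.

0.468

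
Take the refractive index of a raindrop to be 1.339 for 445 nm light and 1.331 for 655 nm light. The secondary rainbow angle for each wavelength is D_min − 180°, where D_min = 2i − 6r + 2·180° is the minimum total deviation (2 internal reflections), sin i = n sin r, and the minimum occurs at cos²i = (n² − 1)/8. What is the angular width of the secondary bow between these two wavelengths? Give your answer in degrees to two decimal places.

2.09°

At 445 nm (n = 1.339): cos²i = 0.09912 → i = 71.650°, r = 45.141°, D_min = 232.451°, rainbow angle = 52.451°.
At 655 nm (n = 1.331): cos²i = 0.09645 → i = 71.907°, r = 45.575°, D_min = 230.365°, rainbow angle = 50.365°.
Angular width = |52.451° − 50.365°| = 2.086°.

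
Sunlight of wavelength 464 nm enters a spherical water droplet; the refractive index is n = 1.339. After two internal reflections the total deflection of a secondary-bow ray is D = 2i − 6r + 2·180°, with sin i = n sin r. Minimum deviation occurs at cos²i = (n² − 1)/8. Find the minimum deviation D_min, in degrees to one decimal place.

cos²i = (1.79292 − 1)/8 = 0.09912; i = arccos(0.31483) = 71.650°.
sin r = sin 71.650°/1.339 = 0.70885; r = 45.141°.
D_min = 2·71.650° − 6·45.141° + 360° = 232.451°.

232.5°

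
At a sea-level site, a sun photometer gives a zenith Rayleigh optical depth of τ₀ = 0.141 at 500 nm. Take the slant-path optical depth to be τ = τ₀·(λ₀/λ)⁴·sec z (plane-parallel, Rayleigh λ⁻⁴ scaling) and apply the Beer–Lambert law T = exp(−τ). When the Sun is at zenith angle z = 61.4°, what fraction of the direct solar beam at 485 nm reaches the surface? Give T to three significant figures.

sec 61.4° = 2.0890.
τ = 0.141 × (500/485)⁴ × 2.0890 = 0.141 × 1.1296 × 2.0890 = 0.3327.
T = exp(−0.3327) = 0.7170.

0.717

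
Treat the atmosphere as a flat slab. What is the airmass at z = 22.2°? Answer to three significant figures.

1.08

X = sec z = 1/cos 22.2° = 1/0.9259 = 1.0801.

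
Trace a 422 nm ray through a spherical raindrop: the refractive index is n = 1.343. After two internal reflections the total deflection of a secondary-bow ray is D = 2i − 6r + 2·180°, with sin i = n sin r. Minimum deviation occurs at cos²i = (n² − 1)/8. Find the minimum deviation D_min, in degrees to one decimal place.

233.5°

cos²i = (1.80365 − 1)/8 = 0.10046; i = arccos(0.31695) = 71.522°.
sin r = sin 71.522°/1.343 = 0.70621; r = 44.928°.
D_min = 2·71.522° − 6·44.928° + 360° = 233.478°.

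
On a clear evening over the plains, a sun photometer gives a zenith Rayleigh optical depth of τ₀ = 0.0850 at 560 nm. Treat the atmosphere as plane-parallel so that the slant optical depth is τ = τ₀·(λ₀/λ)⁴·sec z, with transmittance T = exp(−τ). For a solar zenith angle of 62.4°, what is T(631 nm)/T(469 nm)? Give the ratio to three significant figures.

1.30

Airmass: sec 62.4° = 2.1584.
τ(631 nm) = 0.0850 × (560/631)⁴ × 2.1584 = 0.0850 × 0.6203 × 2.1584 = 0.1138.
τ(469 nm) = 0.0850 × (560/469)⁴ × 2.1584 = 0.0850 × 2.0326 × 2.1584 = 0.3729.
T(631)/T(469) = exp(τ_B − τ_A) = exp(0.2591) = 1.2958.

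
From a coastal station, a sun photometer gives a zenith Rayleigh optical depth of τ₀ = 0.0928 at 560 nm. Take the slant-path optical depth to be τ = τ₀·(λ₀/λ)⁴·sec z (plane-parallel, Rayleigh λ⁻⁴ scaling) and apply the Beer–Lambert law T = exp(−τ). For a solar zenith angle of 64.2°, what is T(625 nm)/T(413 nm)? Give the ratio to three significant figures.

Airmass: sec 64.2° = 2.2976.
τ(625 nm) = 0.0928 × (560/625)⁴ × 2.2976 = 0.0928 × 0.6445 × 2.2976 = 0.1374.
τ(413 nm) = 0.0928 × (560/413)⁴ × 2.2976 = 0.0928 × 3.3803 × 2.2976 = 0.7207.
T(625)/T(413) = exp(τ_B − τ_A) = exp(0.5833) = 1.7920.

1.79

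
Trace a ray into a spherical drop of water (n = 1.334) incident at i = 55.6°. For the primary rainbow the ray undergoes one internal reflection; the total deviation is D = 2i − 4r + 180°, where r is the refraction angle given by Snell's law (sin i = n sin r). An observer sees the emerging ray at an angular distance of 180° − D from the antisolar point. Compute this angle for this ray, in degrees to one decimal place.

41.6°

sin r = sin 55.6° / 1.334 = 0.8251/1.334 = 0.6185; r = 38.21°.
D = 2·55.6° − 4·38.21° + 180° = 111.20° − 152.83° + 180° = 138.37°.
Angle from antisolar point = 180° − D = 41.63°.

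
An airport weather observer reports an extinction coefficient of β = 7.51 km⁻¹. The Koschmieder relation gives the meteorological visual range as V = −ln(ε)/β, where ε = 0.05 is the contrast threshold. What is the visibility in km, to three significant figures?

0.399 km

V = −ln(0.05) / 7.51 = 2.996 / 7.51 = 0.3989 km.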